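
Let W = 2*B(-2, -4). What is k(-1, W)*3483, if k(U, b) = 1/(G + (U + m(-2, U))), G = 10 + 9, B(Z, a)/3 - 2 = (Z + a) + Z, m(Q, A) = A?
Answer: 3483/17 ≈ 204.88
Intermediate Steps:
B(Z, a) = 6 + 3*a + 6*Z (B(Z, a) = 6 + 3*((Z + a) + Z) = 6 + 3*(a + 2*Z) = 6 + (3*a + 6*Z) = 6 + 3*a + 6*Z)
W = -36 (W = 2*(6 + 3*(-4) + 6*(-2)) = 2*(6 - 12 - 12) = 2*(-18) = -36)
G = 19
k(U, b) = 1/(19 + 2*U) (k(U, b) = 1/(19 + (U + U)) = 1/(19 + 2*U))
k(-1, W)*3483 = 3483/(19 + 2*(-1)) = 3483/(19 - 2) = 3483/17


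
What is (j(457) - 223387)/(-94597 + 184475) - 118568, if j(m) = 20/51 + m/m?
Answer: -271750391285/2291889 ≈ -1.1857e+5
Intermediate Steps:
j(m) = 71/51 (j(m) = 20*(1/51) + 1 = 20/51 + 1 = 71/51)
(j(457) - 223387)/(-94597 + 184475) - 118568 = (71/51 - 223387)/(-94597 + 184475) - 118568 = -11392666/51/89878 - 118568 = -11392666/51*1/89878 - 118568 = -5696333/2291889 - 118568 = -271750391285/2291889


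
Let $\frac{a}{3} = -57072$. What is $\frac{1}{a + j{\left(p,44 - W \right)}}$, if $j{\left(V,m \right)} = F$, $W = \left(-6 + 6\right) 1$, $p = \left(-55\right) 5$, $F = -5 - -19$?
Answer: $- \frac{1}{171202} \approx -5.8411 \cdot 10^{-6}$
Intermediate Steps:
$F = 14$ ($F = -5 + 19 = 14$)
$p = -275$
$a = -171216$ ($a = 3 \left(-57072\right) = -171216$)
$W = 0$ ($W = 0 \cdot 1 = 0$)
$j{\left(V,m \right)} = 14$
$\frac{1}{a + j{\left(p,44 - W \right)}} = \frac{1}{-171216 + 14} = \frac{1}{-171202} = - \frac{1}{171202}$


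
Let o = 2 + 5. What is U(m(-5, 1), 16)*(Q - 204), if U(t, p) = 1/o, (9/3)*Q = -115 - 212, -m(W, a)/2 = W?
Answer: -313/7 ≈ -44.714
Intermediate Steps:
o = 7
m(W, a) = -2*W
Q = -109 (Q = (-115 - 212)/3 = (⅓)*(-327) = -109)
U(t, p) = ⅐ (U(t, p) = 1/7 = ⅐)
U(m(-5, 1), 16)*(Q - 204) = (-109 - 204)/7 = (⅐)*(-313) = -313/7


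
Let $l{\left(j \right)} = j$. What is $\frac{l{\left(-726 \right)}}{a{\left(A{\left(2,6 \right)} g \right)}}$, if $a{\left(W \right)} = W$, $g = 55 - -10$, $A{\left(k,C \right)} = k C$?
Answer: $- \frac{121}{130} \approx -0.93077$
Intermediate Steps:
$A{\left(k,C \right)} = C k$
$g = 65$ ($g = 55 + 10 = 65$)
$\frac{l{\left(-726 \right)}}{a{\left(A{\left(2,6 \right)} g \right)}} = - \frac{726}{6 \cdot 2 \cdot 65} = - \frac{726}{12 \cdot 65} = - \frac{726}{780} = \left(-726\right) \frac{1}{780} = - \frac{121}{130}$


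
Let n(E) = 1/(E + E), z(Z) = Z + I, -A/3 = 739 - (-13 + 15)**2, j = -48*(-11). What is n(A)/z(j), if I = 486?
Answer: -1/4471740 ≈ -2.2363e-7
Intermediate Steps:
j = 528
A = -2205 (A = -3*(739 - (-13 + 15)**2) = -3*(739 - 1*2**2) = -3*(739 - 1*4) = -3*(739 - 4) = -3*735 = -2205)
z(Z) = 486 + Z (z(Z) = Z + 486 = 486 + Z)
n(E) = 1/(2*E)
n(A)/z(j) = ((1/2)/(-2205))/(486 + 528) = ((1/2)*(-1/2205))/1014 = -1/4410*1/1014 = -1/4471740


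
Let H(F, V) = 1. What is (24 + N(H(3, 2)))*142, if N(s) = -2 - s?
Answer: 2982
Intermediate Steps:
(24 + N(H(3, 2)))*142 = (24 + (-2 - 1*1))*142 = (24 + (-2 - 1))*142 = (24 - 3)*142 = 21*142 = 2982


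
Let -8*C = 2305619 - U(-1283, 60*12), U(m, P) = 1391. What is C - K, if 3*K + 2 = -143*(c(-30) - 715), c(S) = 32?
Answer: -1923505/6 ≈ -3.2058e+5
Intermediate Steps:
K = 97667/3 (K = -⅔ + (-143*(32 - 715))/3 = -⅔ + (-143*(-683))/3 = -⅔ + (⅓)*97669 = -⅔ + 97669/3 = 97667/3 ≈ 32556.)
C = -576057/2 (C = -(2305619 - 1*1391)/8 = -(2305619 - 1391)/8 = -⅛*2304228 = -576057/2 ≈ -2.8803e+5)
C - K = -576057/2 - 1*97667/3 = -576057/2 - 97667/3 = -1923505/6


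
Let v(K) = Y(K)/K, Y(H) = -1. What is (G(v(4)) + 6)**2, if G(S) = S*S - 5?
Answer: 289/256 ≈ 1.1289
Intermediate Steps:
v(K) = -1/K
G(S) = -5 + S**2 (G(S) = S**2 - 5 = -5 + S**2)
(G(v(4)) + 6)**2 = ((-5 + (-1/4)**2) + 6)**2 = ((-5 + 1/16) + 6)**2 = (-79/16 + 6)**2 = (17/16)**2 = 289/256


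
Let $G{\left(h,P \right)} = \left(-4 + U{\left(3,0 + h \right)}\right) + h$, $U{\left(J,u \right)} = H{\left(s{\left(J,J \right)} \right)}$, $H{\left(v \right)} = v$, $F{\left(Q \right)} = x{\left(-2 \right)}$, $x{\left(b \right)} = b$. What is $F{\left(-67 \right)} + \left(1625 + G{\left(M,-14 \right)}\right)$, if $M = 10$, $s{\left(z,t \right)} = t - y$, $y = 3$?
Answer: $1629$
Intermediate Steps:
$F{\left(Q \right)} = -2$
$s{\left(z,t \right)} = -3 + t$ ($s{\left(z,t \right)} = t - 3 = -3 + t$)
$U{\left(J,u \right)} = -3 + J$
$G{\left(h,P \right)} = -4 + h$ ($G{\left(h,P \right)} = \left(-4 + \left(-3 + 3\right)\right) + h = \left(-4 + 0\right) + h = -4 + h$)
$F{\left(-67 \right)} + \left(1625 + G{\left(M,-14 \right)}\right) = -2 + \left(1625 + \left(-4 + 10\right)\right) = -2 + \left(1625 + 6\right) = -2 + 1631 = 1629$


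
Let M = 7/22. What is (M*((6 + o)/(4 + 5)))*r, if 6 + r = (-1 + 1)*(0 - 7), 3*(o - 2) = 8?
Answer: -224/99 ≈ -2.2626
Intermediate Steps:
o = 14/3 (o = 2 + (1/3)*8 = 2 + 8/3 = 14/3 ≈ 4.6667)
M = 7/22 (M = 7*(1/22) = 7/22 ≈ 0.31818)
r = -6 (r = -6 + (-1 + 1)*(0 - 7) = -6 + 0*(-7) = -6 + 0 = -6)
(M*((6 + o)/(4 + 5)))*r = (7*((6 + 14/3)/(4 + 5))/22)*(-6) = (7*((32/3)/9)/22)*(-6) = (7*((32/3)*(1/9))/22)*(-6) = ((7/22)*(32/27))*(-6) = (112/297)*(-6) = -224/99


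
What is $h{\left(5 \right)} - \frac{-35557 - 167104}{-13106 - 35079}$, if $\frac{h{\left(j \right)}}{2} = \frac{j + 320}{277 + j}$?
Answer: $- \frac{12915076}{6794085} \approx -1.9009$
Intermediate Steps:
$h{\left(j \right)} = \frac{2 \left(320 + j\right)}{277 + j}$ ($h{\left(j \right)} = 2 \frac{j + 320}{277 + j} = 2 \frac{320 + j}{277 + j} = \frac{2 \left(320 + j\right)}{277 + j}$)
$h{\left(5 \right)} - \frac{-35557 - 167104}{-13106 - 35079} = \frac{2 \left(320 + 5\right)}{277 + 5} - \frac{-35557 - 167104}{-13106 - 35079} = 2 \cdot \frac{1}{282} \cdot 325 - - \frac{202661}{-48185} = 2 \cdot \frac{1}{282} \cdot 325 - \left(-202661\right) \left(- \frac{1}{48185}\right) = \frac{325}{141} - \frac{202661}{48185} = - \frac{12915076}{6794085}$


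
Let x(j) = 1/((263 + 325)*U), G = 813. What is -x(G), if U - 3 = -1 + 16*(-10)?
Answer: 1/92904 ≈ 1.0764e-5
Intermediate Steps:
U = -158 (U = 3 + (-1 + 16*(-10)) = 3 + (-1 - 160) = 3 - 161 = -158)
x(j) = -1/92904 (x(j) = 1/((263 + 325)*(-158)) = -1/158/588 = (1/588)*(-1/158) = -1/92904)
-x(G) = -1*(-1/92904) = 1/92904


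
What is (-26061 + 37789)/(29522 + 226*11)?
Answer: 1466/4001 ≈ 0.36641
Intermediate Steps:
(-26061 + 37789)/(29522 + 226*11) = 11728/(29522 + 2486) = 11728/32008 = 11728*(1/32008) = 1466/4001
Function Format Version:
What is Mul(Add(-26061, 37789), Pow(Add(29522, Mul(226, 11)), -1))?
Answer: Rational(1466, 4001) ≈ 0.36641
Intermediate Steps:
Mul(Add(-26061, 37789), Pow(Add(29522, Mul(226, 11)), -1)) = Mul(11728, Pow(Add(29522, 2486), -1)) = Mul(11728, Pow(32008, -1)) = Mul(11728, Rational(1, 32008)) = Rational(1466, 4001)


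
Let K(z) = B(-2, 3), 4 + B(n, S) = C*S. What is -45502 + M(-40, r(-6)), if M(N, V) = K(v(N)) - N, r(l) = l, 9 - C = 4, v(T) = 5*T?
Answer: -45451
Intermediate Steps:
C = 5 (C = 9 - 1*4 = 9 - 4 = 5)
B(n, S) = -4 + 5*S
K(z) = 11 (K(z) = -4 + 5*3 = -4 + 15 = 11)
M(N, V) = 11 - N
-45502 + M(-40, r(-6)) = -45502 + (11 - 1*(-40)) = -45502 + (11 + 40) = -45502 + 51 = -45451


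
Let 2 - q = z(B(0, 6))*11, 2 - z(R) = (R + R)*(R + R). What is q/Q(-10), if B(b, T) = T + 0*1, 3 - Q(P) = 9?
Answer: -782/3 ≈ -260.67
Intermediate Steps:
Q(P) = -6 (Q(P) = 3 - 1*9 = 3 - 9 = -6)
B(b, T) = T (B(b, T) = T + 0 = T)
z(R) = 2 - 4*R² (z(R) = 2 - (R + R)*(R + R) = 2 - 2*R*2*R = 2 - 4*R²)
q = 1564 (q = 2 - (2 - 4*6²)*11 = 2 - (2 - 4*36)*11 = 2 - (2 - 144)*11 = 2 - (-142)*11 = 2 - 1*(-1562) = 2 + 1562 = 1564)
q/Q(-10) = 1564/(-6) = 1564*(-⅙) = -782/3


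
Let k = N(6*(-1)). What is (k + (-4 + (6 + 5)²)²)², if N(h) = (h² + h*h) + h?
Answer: 189200025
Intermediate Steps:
N(h) = h + 2*h² (N(h) = (h² + h²) + h = 2*h² + h = h + 2*h²)
k = 66 (k = (6*(-1))*(1 + 2*(6*(-1))) = -6*(1 + 2*(-6)) = -6*(1 - 12) = -6*(-11) = 66)
(k + (-4 + (6 + 5)²)²)² = (66 + (-4 + (6 + 5)²)²)² = (66 + (-4 + 11²)²)² = (66 + (-4 + 121)²)² = (66 + 117²)² = (66 + 13689)² = 13755² = 189200025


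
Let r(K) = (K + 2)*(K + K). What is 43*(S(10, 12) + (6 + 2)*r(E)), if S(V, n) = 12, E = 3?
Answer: 10836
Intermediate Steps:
r(K) = 2*K*(2 + K) (r(K) = (2 + K)*(2*K) = 2*K*(2 + K))
43*(S(10, 12) + (6 + 2)*r(E)) = 43*(12 + (6 + 2)*(2*3*(2 + 3))) = 43*(12 + 8*(2*3*5)) = 43*(12 + 8*30) = 43*(12 + 240) = 43*252 = 10836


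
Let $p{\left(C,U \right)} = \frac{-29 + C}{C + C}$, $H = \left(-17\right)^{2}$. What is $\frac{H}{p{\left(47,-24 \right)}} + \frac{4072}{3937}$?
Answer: $\frac{53512919}{35433} \approx 1510.3$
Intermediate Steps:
$H = 289$
$p{\left(C,U \right)} = \frac{-29 + C}{2 C}$
$\frac{H}{p{\left(47,-24 \right)}} + \frac{4072}{3937} = \frac{289}{\frac{1}{2} \cdot \frac{1}{47} \left(-29 + 47\right)} + \frac{4072}{3937} = \frac{289}{\frac{1}{2} \cdot \frac{1}{47} \cdot 18} + 4072 \cdot \frac{1}{3937} = \frac{289}{\frac{9}{47}} + \frac{4072}{3937} = 289 \cdot \frac{47}{9} + \frac{4072}{3937} = \frac{13583}{9} + \frac{4072}{3937} = \frac{53512919}{35433}$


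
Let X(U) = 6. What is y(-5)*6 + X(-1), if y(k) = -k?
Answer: 36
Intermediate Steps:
y(-5)*6 + X(-1) = -1*(-5)*6 + 6 = 5*6 + 6 = 30 + 6 = 36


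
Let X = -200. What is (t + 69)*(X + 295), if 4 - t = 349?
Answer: -26220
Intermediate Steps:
t = -345 (t = 4 - 1*349 = 4 - 349 = -345)
(t + 69)*(X + 295) = (-345 + 69)*(-200 + 295) = -276*95 = -26220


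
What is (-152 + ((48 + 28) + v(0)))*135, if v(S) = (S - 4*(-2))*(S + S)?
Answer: -10260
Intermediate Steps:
v(S) = 2*S*(8 + S) (v(S) = (S + 8)*(2*S) = (8 + S)*(2*S) = 2*S*(8 + S))
(-152 + ((48 + 28) + v(0)))*135 = (-152 + ((48 + 28) + 2*0*(8 + 0)))*135 = (-152 + (76 + 2*0*8))*135 = (-152 + (76 + 0))*135 = (-152 + 76)*135 = -76*135 = -10260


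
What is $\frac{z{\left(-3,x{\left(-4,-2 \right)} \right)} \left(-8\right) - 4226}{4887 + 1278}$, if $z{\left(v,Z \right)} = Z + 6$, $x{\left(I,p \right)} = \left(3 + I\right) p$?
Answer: $- \frac{286}{411} \approx -0.69586$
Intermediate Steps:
$x{\left(I,p \right)} = p \left(3 + I\right)$
$z{\left(v,Z \right)} = 6 + Z$
$\frac{z{\left(-3,x{\left(-4,-2 \right)} \right)} \left(-8\right) - 4226}{4887 + 1278} = \frac{\left(6 - 2 \left(3 - 4\right)\right) \left(-8\right) - 4226}{4887 + 1278} = \frac{\left(6 - -2\right) \left(-8\right) - 4226}{6165} = \left(\left(6 + 2\right) \left(-8\right) - 4226\right) \frac{1}{6165} = \left(8 \left(-8\right) - 4226\right) \frac{1}{6165} = \left(-64 - 4226\right) \frac{1}{6165} = \left(-4290\right) \frac{1}{6165} = - \frac{286}{411}$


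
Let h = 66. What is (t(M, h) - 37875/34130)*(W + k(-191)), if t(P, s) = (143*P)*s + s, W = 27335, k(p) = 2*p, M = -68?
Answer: -118064237752779/6826 ≈ -1.7296e+10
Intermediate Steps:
t(P, s) = s + 143*P*s (t(P, s) = 143*P*s + s = s + 143*P*s)
(t(M, h) - 37875/34130)*(W + k(-191)) = (66*(1 + 143*(-68)) - 37875/34130)*(27335 + 2*(-191)) = (66*(1 - 9724) - 37875*1/34130)*(27335 - 382) = (66*(-9723) - 7575/6826)*26953 = (-641718 - 7575/6826)*26953 = -4380374643/6826*26953 = -118064237752779/6826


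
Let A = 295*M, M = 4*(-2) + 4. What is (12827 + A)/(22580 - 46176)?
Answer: -11647/23596 ≈ -0.49360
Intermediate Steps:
M = -4 (M = -8 + 4 = -4)
A = -1180 (A = 295*(-4) = -1180)
(12827 + A)/(22580 - 46176) = (12827 - 1180)/(22580 - 46176) = 11647/(-23596) = 11647*(-1/23596) = -11647/23596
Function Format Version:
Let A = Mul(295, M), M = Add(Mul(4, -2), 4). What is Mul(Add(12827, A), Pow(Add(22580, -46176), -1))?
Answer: Rational(-11647, 23596) ≈ -0.49360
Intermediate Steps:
M = -4 (M = Add(-8, 4) = -4)
A = -1180 (A = Mul(295, -4) = -1180)
Mul(Add(12827, A), Pow(Add(22580, -46176), -1)) = Mul(Add(12827, -1180), Pow(Add(22580, -46176), -1)) = Mul(11647, Pow(-23596, -1)) = Mul(11647, Rational(-1, 23596)) = Rational(-11647, 23596)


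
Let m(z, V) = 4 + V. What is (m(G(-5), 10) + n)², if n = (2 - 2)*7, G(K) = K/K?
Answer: 196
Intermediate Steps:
G(K) = 1
n = 0 (n = 0*7 = 0)
(m(G(-5), 10) + n)² = ((4 + 10) + 0)² = (14 + 0)² = 14² = 196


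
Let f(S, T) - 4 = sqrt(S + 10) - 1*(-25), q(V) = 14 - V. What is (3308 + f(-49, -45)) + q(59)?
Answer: 3292 + I*sqrt(39) ≈ 3292.0 + 6.245*I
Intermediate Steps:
f(S, T) = 29 + sqrt(10 + S) (f(S, T) = 4 + (sqrt(S + 10) - 1*(-25)) = 4 + (sqrt(10 + S) + 25) = 4 + (25 + sqrt(10 + S)) = 29 + sqrt(10 + S))
(3308 + f(-49, -45)) + q(59) = (3308 + (29 + sqrt(10 - 49))) + (14 - 1*59) = (3308 + (29 + sqrt(-39))) + (14 - 59) = (3308 + (29 + I*sqrt(39))) - 45 = (3337 + I*sqrt(39)) - 45 = 3292 + I*sqrt(39)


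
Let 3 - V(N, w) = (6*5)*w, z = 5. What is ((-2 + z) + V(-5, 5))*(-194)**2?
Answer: -5419584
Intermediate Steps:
V(N, w) = 3 - 30*w (V(N, w) = 3 - 6*5*w = 3 - 30*w)
((-2 + z) + V(-5, 5))*(-194)**2 = ((-2 + 5) + (3 - 30*5))*(-194)**2 = (3 + (3 - 150))*37636 = (3 - 147)*37636 = -144*37636 = -5419584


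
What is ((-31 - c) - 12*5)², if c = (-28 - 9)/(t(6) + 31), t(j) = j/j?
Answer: 8265625/1024 ≈ 8071.9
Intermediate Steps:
t(j) = 1
c = -37/32 (c = (-28 - 9)/(1 + 31) = -37/32 ≈ -1.1563)
((-31 - c) - 12*5)² = ((-31 - 1*(-37/32)) - 12*5)² = ((-31 + 37/32) - 60)² = (-955/32 - 60)² = (-2875/32)² = 8265625/1024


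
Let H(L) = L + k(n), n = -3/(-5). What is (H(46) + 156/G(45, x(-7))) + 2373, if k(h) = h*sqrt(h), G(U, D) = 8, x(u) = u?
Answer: 4877/2 + 3*sqrt(15)/25 ≈ 2439.0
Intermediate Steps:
n = 3/5 (n = -3*(-1/5) = 3/5 ≈ 0.60000)
k(h) = h**(3/2)
H(L) = L + 3*sqrt(15)/25 (H(L) = L + (3/5)**(3/2) = L + 3*sqrt(15)/25)
(H(46) + 156/G(45, x(-7))) + 2373 = ((46 + 3*sqrt(15)/25) + 156/8) + 2373 = ((46 + 3*sqrt(15)/25) + 156*(1/8)) + 2373 = ((46 + 3*sqrt(15)/25) + 39/2) + 2373 = (131/2 + 3*sqrt(15)/25) + 2373 = 4877/2 + 3*sqrt(15)/25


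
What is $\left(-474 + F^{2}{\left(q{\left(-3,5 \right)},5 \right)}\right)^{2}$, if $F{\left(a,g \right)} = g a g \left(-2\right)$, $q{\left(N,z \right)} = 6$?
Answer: $8014904676$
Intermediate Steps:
$F{\left(a,g \right)} = - 2 a g^{2}$ ($F{\left(a,g \right)} = a g g \left(-2\right) = a g^{2} \left(-2\right) = - 2 a g^{2}$)
$\left(-474 + F^{2}{\left(q{\left(-3,5 \right)},5 \right)}\right)^{2} = \left(-474 + \left(\left(-2\right) 6 \cdot 5^{2}\right)^{2}\right)^{2} = \left(-474 + \left(\left(-2\right) 6 \cdot 25\right)^{2}\right)^{2} = \left(-474 + \left(-300\right)^{2}\right)^{2} = \left(-474 + 90000\right)^{2} = 89526^{2} = 8014904676$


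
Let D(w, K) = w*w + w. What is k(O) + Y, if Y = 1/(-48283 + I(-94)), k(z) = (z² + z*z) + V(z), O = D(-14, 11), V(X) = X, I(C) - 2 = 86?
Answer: 3201593849/48195 ≈ 66430.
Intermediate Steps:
D(w, K) = w + w² (D(w, K) = w² + w = w + w²)
I(C) = 88 (I(C) = 2 + 86 = 88)
O = 182 (O = -14*(1 - 14) = -14*(-13) = 182)
k(z) = z + 2*z² (k(z) = (z² + z*z) + z = (z² + z²) + z = 2*z² + z = z + 2*z²)
Y = -1/48195 (Y = 1/(-48283 + 88) = 1/(-48195) = -1/48195 ≈ -2.0749e-5)
k(O) + Y = 182*(1 + 2*182) - 1/48195 = 182*(1 + 364) - 1/48195 = 182*365 - 1/48195 = 66430 - 1/48195 = 3201593849/48195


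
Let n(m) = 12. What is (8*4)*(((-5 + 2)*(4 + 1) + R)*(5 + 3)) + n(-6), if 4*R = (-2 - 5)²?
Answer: -692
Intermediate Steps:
R = 49/4 (R = (-2 - 5)²/4 = (¼)*(-7)² = (¼)*49 = 49/4 ≈ 12.250)
(8*4)*(((-5 + 2)*(4 + 1) + R)*(5 + 3)) + n(-6) = (8*4)*(((-5 + 2)*(4 + 1) + 49/4)*(5 + 3)) + 12 = 32*((-3*5 + 49/4)*8) + 12 = 32*((-15 + 49/4)*8) + 12 = 32*(-11/4*8) + 12 = 32*(-22) + 12 = -704 + 12 = -692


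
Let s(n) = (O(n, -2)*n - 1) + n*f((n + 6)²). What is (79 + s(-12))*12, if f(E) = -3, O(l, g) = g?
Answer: 1656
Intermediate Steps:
s(n) = -1 - 5*n (s(n) = (-2*n - 1) + n*(-3) = (-1 - 2*n) - 3*n = -1 - 5*n)
(79 + s(-12))*12 = (79 + (-1 - 5*(-12)))*12 = (79 + (-1 + 60))*12 = (79 + 59)*12 = 138*12 = 1656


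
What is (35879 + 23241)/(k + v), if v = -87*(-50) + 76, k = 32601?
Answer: 59120/37027 ≈ 1.5967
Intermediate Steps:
v = 4426 (v = 4350 + 76 = 4426)
(35879 + 23241)/(k + v) = (35879 + 23241)/(32601 + 4426) = 59120/37027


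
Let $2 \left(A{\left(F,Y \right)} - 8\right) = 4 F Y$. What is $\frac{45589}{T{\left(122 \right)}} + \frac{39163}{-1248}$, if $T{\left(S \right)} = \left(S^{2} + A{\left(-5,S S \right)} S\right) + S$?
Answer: $- \frac{355285772123}{11320918752} \approx -31.383$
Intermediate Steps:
$A{\left(F,Y \right)} = 8 + 2 F Y$ ($A{\left(F,Y \right)} = 8 + \frac{4 F Y}{2} = 8 + 2 F Y$)
$T{\left(S \right)} = S + S^{2} + S \left(8 - 10 S^{2}\right)$ ($T{\left(S \right)} = \left(S^{2} + \left(8 + 2 \left(-5\right) S S\right) S\right) + S = \left(S^{2} + \left(8 + 2 \left(-5\right) S^{2}\right) S\right) + S = \left(S^{2} + \left(8 - 10 S^{2}\right) S\right) + S = \left(S^{2} + S \left(8 - 10 S^{2}\right)\right) + S = S + S^{2} + S \left(8 - 10 S^{2}\right)$)
$\frac{45589}{T{\left(122 \right)}} + \frac{39163}{-1248} = \frac{45589}{122 \left(9 + 122 - 10 \cdot 122^{2}\right)} + \frac{39163}{-1248} = \frac{45589}{122 \left(9 + 122 - 148840\right)} + 39163 \left(- \frac{1}{1248}\right) = \frac{45589}{122 \left(9 + 122 - 148840\right)} - \frac{39163}{1248} = \frac{45589}{122 \left(-148709\right)} - \frac{39163}{1248} = \frac{45589}{-18142498} - \frac{39163}{1248} = 45589 \left(- \frac{1}{18142498}\right) - \frac{39163}{1248} = - \frac{45589}{18142498} - \frac{39163}{1248} = - \frac{355285772123}{11320918752}$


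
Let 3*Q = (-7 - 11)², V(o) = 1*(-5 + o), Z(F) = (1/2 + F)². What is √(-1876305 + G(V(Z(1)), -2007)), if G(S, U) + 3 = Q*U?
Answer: 2*I*√523266 ≈ 1446.7*I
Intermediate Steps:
Z(F) = (½ + F)²
V(o) = -5 + o
Q = 108 (Q = (-7 - 11)²/3 = (⅓)*(-18)² = (⅓)*324 = 108)
G(S, U) = -3 + 108*U
√(-1876305 + G(V(Z(1)), -2007)) = √(-1876305 + (-3 + 108*(-2007))) = √(-1876305 + (-3 - 216756)) = √(-1876305 - 216759) = √(-2093064) = 2*I*√523266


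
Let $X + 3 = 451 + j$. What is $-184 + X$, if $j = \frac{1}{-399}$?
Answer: $\frac{105335}{399} \approx 264.0$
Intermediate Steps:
$j = - \frac{1}{399} \approx -0.0025063$
$X = \frac{178751}{399}$ ($X = -3 + \left(451 - \frac{1}{399}\right) = -3 + \frac{179948}{399} = \frac{178751}{399} \approx 448.0$)
$-184 + X = -184 + \frac{178751}{399} = \frac{105335}{399}$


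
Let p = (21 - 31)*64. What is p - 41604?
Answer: -42244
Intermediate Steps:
p = -640 (p = -10*64 = -640)
p - 41604 = -640 - 41604 = -42244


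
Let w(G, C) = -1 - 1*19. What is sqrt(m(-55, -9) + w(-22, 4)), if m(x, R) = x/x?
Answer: I*sqrt(19) ≈ 4.3589*I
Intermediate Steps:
m(x, R) = 1
w(G, C) = -20 (w(G, C) = -1 - 19 = -20)
sqrt(m(-55, -9) + w(-22, 4)) = sqrt(1 - 20) = sqrt(-19) = I*sqrt(19)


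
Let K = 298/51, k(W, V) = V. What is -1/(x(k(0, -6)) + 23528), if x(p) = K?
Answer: -51/1200226 ≈ -4.2492e-5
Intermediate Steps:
K = 298/51 (K = 298*(1/51) = 298/51 ≈ 5.8431)
x(p) = 298/51
-1/(x(k(0, -6)) + 23528) = -1/(298/51 + 23528) = -1/1200226/51 = -1*51/1200226 = -51/1200226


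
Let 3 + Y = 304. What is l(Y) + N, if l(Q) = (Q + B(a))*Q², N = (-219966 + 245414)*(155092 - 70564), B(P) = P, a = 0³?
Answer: 2178339445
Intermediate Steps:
Y = 301 (Y = -3 + 304 = 301)
a = 0
N = 2151068544 (N = 25448*84528 = 2151068544)
l(Q) = Q³ (l(Q) = (Q + 0)*Q² = Q*Q² = Q³)
l(Y) + N = 301³ + 2151068544 = 27270901 + 2151068544 = 2178339445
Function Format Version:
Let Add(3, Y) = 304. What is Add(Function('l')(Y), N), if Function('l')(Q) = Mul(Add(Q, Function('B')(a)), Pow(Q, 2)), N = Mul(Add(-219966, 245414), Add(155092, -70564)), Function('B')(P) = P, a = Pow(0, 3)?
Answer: 2178339445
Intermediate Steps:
Y = 301 (Y = Add(-3, 304) = 301)
a = 0
N = 2151068544 (N = Mul(25448, 84528) = 2151068544)
Function('l')(Q) = Pow(Q, 3) (Function('l')(Q) = Mul(Add(Q, 0), Pow(Q, 2)) = Mul(Q, Pow(Q, 2)) = Pow(Q, 3))
Add(Function('l')(Y), N) = Add(Pow(301, 3), 2151068544) = Add(27270901, 2151068544) = 2178339445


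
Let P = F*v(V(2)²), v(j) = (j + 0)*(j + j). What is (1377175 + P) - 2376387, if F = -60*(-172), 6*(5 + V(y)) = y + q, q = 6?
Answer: 73751356/27 ≈ 2.7315e+6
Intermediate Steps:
V(y) = -4 + y/6 (V(y) = -5 + (y + 6)/6 = -5 + (6 + y)/6 = -5 + (1 + y/6) = -4 + y/6)
v(j) = 2*j² (v(j) = j*(2*j) = 2*j²)
F = 10320
P = 100730080/27 (P = 10320*(2*((-4 + (⅙)*2)²)²) = 10320*(2*((-4 + ⅓)²)²) = 10320*(2*((-11/3)²)²) = 10320*(2*(121/9)²) = 10320*(2*(14641/81)) = 10320*(29282/81) = 100730080/27 ≈ 3.7307e+6)
(1377175 + P) - 2376387 = (1377175 + 100730080/27) - 2376387 = 137913805/27 - 2376387 = 73751356/27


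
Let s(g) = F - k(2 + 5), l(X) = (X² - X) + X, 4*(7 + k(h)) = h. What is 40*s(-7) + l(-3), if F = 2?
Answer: 299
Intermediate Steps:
k(h) = -7 + h/4
l(X) = X²
s(g) = 29/4 (s(g) = 2 - (-7 + (2 + 5)/4) = 2 - (-7 + (¼)*7) = 2 - (-7 + 7/4) = 2 - 1*(-21/4) = 2 + 21/4 = 29/4)
40*s(-7) + l(-3) = 40*(29/4) + (-3)² = 290 + 9 = 299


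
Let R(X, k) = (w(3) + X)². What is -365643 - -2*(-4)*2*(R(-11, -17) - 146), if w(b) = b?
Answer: -364331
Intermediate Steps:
R(X, k) = (3 + X)²
-365643 - -2*(-4)*2*(R(-11, -17) - 146) = -365643 - -2*(-4)*2*((3 - 11)² - 146) = -365643 - 8*2*((-8)² - 146) = -365643 - 16*(64 - 146) = -365643 - 16*(-82) = -365643 - 1*(-1312) = -365643 + 1312 = -364331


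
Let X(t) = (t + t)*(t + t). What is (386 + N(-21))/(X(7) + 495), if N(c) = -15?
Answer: 371/691 ≈ 0.53690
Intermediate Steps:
X(t) = 4*t**2 (X(t) = (2*t)*(2*t) = 4*t**2)
(386 + N(-21))/(X(7) + 495) = (386 - 15)/(4*7**2 + 495) = 371/(4*49 + 495) = 371/(196 + 495) = 371/691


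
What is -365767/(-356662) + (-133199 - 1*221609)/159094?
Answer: -34177597899/28371392114 ≈ -1.2047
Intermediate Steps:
-365767/(-356662) + (-133199 - 1*221609)/159094 = -365767*(-1/356662) + (-133199 - 221609)*(1/159094) = 365767/356662 - 354808*1/159094 = 365767/356662 - 177404/79547 = -34177597899/28371392114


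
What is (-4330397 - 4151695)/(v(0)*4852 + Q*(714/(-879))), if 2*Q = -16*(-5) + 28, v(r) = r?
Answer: 207104413/1071 ≈ 1.9337e+5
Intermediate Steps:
Q = 54 (Q = (-16*(-5) + 28)/2 = (80 + 28)/2 = (½)*108 = 54)
(-4330397 - 4151695)/(v(0)*4852 + Q*(714/(-879))) = (-4330397 - 4151695)/(0*4852 + 54*(714/(-879))) = -8482092/(0 + 54*(714*(-1/879))) = -8482092/(0 + 54*(-238/293)) = -8482092/(0 - 12852/293) = -8482092/(-12852/293) = -8482092*(-293/12852) = 207104413/1071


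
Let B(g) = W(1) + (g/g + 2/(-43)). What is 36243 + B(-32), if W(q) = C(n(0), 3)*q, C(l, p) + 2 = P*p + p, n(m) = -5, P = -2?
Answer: 1558275/43 ≈ 36239.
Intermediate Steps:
C(l, p) = -2 - p (C(l, p) = -2 + (-2*p + p) = -2 - p)
W(q) = -5*q (W(q) = (-2 - 1*3)*q = (-2 - 3)*q = -5*q)
B(g) = -174/43 (B(g) = -5*1 + (g/g + 2/(-43)) = -5 + (1 + 2*(-1/43)) = -5 + (1 - 2/43) = -5 + 41/43 = -174/43)
36243 + B(-32) = 36243 - 174/43 = 1558275/43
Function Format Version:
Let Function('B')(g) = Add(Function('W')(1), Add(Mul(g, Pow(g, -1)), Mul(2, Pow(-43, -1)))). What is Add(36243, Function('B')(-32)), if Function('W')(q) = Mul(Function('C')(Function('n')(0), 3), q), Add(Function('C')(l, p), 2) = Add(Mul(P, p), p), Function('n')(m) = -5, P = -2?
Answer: Rational(1558275, 43) ≈ 36239.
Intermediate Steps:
Function('C')(l, p) = Add(-2, Mul(-1, p)) (Function('C')(l, p) = Add(-2, Add(Mul(-2, p), p)) = Add(-2, Mul(-1, p)))
Function('W')(q) = Mul(-5, q) (Function('W')(q) = Mul(Add(-2, Mul(-1, 3)), q) = Mul(Add(-2, -3), q) = Mul(-5, q))
Function('B')(g) = Rational(-174, 43) (Function('B')(g) = Add(Mul(-5, 1), Add(Mul(g, Pow(g, -1)), Mul(2, Pow(-43, -1)))) = Add(-5, Add(1, Mul(2, Rational(-1, 43)))) = Add(-5, Add(1, Rational(-2, 43))) = Add(-5, Rational(41, 43)) = Rational(-174, 43))
Add(36243, Function('B')(-32)) = Add(36243, Rational(-174, 43)) = Rational(1558275, 43)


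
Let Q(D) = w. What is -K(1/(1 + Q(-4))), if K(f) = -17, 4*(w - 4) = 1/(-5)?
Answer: 17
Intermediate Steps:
w = 79/20 (w = 4 + (1/4)/(-5) = 4 + (1/4)*(-1/5) = 4 - 1/20 = 79/20 ≈ 3.9500)
Q(D) = 79/20
-K(1/(1 + Q(-4))) = -1*(-17) = 17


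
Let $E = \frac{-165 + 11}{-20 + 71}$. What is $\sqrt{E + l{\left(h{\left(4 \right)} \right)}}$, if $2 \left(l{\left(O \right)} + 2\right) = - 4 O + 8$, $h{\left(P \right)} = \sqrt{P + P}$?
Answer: $\frac{2 \sqrt{-663 - 2601 \sqrt{2}}}{51} \approx 2.5839 i$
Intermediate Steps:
$h{\left(P \right)} = \sqrt{2} \sqrt{P}$ ($h{\left(P \right)} = \sqrt{2 P} = \sqrt{2} \sqrt{P}$)
$E = - \frac{154}{51} \approx -3.0196$
$l{\left(O \right)} = 2 - 2 O$ ($l{\left(O \right)} = -2 + \frac{- 4 O + 8}{2} = -2 + \frac{8 - 4 O}{2} = -2 - \left(-4 + 2 O\right) = 2 - 2 O$)
$\sqrt{E + l{\left(h{\left(4 \right)} \right)}} = \sqrt{- \frac{154}{51} + \left(2 - 2 \sqrt{2} \sqrt{4}\right)} = \sqrt{- \frac{154}{51} + \left(2 - 2 \sqrt{2} \cdot 2\right)} = \sqrt{- \frac{154}{51} + \left(2 - 2 \cdot 2 \sqrt{2}\right)} = \sqrt{- \frac{154}{51} + \left(2 - 4 \sqrt{2}\right)} = \sqrt{- \frac{52}{51} - 4 \sqrt{2}}$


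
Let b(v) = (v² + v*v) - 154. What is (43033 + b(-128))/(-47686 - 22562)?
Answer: -75647/70248 ≈ -1.0769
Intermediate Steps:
b(v) = -154 + 2*v² (b(v) = (v² + v²) - 154 = 2*v² - 154 = -154 + 2*v²)
(43033 + b(-128))/(-47686 - 22562) = (43033 + (-154 + 2*(-128)²))/(-47686 - 22562) = (43033 + (-154 + 2*16384))/(-70248) = (43033 + (-154 + 32768))*(-1/70248) = (43033 + 32614)*(-1/70248) = 75647*(-1/70248) = -75647/70248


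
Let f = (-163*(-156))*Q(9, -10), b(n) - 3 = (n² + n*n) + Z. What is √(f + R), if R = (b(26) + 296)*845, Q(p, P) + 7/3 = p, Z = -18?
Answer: 11*√12805 ≈ 1244.8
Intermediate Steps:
Q(p, P) = -7/3 + p
b(n) = -15 + 2*n² (b(n) = 3 + ((n² + n*n) - 18) = 3 + ((n² + n²) - 18) = 3 + (2*n² - 18) = 3 + (-18 + 2*n²) = -15 + 2*n²)
R = 1379885 (R = ((-15 + 2*26²) + 296)*845 = ((-15 + 2*676) + 296)*845 = ((-15 + 1352) + 296)*845 = (1337 + 296)*845 = 1633*845 = 1379885)
f = 169520 (f = (-163*(-156))*(-7/3 + 9) = 25428*(20/3) = 169520)
√(f + R) = √(169520 + 1379885) = √1549405 = 11*√12805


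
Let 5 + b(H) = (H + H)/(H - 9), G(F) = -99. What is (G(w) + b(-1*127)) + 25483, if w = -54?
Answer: 1725899/68 ≈ 25381.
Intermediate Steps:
b(H) = -5 + 2*H/(-9 + H) (b(H) = -5 + (H + H)/(H - 9) = -5 + (2*H)/(-9 + H) = -5 + 2*H/(-9 + H))
(G(w) + b(-1*127)) + 25483 = (-99 + 3*(15 - (-1)*127)/(-9 - 1*127)) + 25483 = (-99 + 3*(15 - 1*(-127))/(-9 - 127)) + 25483 = (-99 + 3*(15 + 127)/(-136)) + 25483 = (-99 + 3*(-1/136)*142) + 25483 = (-99 - 213/68) + 25483 = -6945/68 + 25483 = 1725899/68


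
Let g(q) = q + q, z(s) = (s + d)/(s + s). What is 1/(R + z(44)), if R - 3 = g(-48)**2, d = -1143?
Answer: 88/810173 ≈ 0.00010862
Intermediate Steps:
z(s) = (-1143 + s)/(2*s) (z(s) = (s - 1143)/(s + s) = (-1143 + s)/((2*s)) = (-1143 + s)*(1/(2*s)) = (-1143 + s)/(2*s))
g(q) = 2*q
R = 9219 (R = 3 + (2*(-48))**2 = 3 + (-96)**2 = 3 + 9216 = 9219)
1/(R + z(44)) = 1/(9219 + (1/2)*(-1143 + 44)/44) = 1/(9219 + (1/2)*(1/44)*(-1099)) = 1/(9219 - 1099/88) = 1/(810173/88) = 88/810173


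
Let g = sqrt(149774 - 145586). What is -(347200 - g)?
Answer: -347200 + 2*sqrt(1047) ≈ -3.4714e+5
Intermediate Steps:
g = 2*sqrt(1047) (g = sqrt(4188) = 2*sqrt(1047) ≈ 64.715)
-(347200 - g) = -(347200 - 2*sqrt(1047)) = -347200 + 2*sqrt(1047)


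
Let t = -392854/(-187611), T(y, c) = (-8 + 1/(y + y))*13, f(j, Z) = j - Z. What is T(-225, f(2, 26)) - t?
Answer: -2986472681/28141650 ≈ -106.12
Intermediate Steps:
T(y, c) = -104 + 13/(2*y) (T(y, c) = (-8 + 1/(2*y))*13 = -104 + 13/(2*y))
t = 392854/187611 (t = -392854*(-1/187611) = 392854/187611 ≈ 2.0940)
T(-225, f(2, 26)) - t = (-104 + (13/2)/(-225)) - 1*392854/187611 = (-104 + (13/2)*(-1/225)) - 392854/187611 = (-104 - 13/450) - 392854/187611 = -46813/450 - 392854/187611 = -2986472681/28141650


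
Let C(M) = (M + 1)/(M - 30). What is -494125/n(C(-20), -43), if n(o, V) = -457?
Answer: 494125/457 ≈ 1081.2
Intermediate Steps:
C(M) = (1 + M)/(-30 + M)
-494125/n(C(-20), -43) = -494125/(-457) = -494125*(-1/457) = 494125/457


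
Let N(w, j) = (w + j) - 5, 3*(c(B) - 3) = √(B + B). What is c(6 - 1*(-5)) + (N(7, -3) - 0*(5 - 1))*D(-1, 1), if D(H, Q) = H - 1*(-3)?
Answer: 1 + √22/3 ≈ 2.5635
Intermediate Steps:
c(B) = 3 + √2*√B/3 (c(B) = 3 + √(B + B)/3 = 3 + √(2*B)/3 = 3 + (√2*√B)/3 = 3 + √2*√B/3)
D(H, Q) = 3 + H (D(H, Q) = H + 3 = 3 + H)
N(w, j) = -5 + j + w (N(w, j) = (j + w) - 5 = -5 + j + w)
c(6 - 1*(-5)) + (N(7, -3) - 0*(5 - 1))*D(-1, 1) = (3 + √2*√(6 - 1*(-5))/3) + ((-5 - 3 + 7) - 0*(5 - 1))*(3 - 1) = (3 + √2*√(6 + 5)/3) + (-1 - 0*4)*2 = (3 + √2*√11/3) + (-1 - 1*0)*2 = (3 + √22/3) + (-1 + 0)*2 = (3 + √22/3) - 1*2 = (3 + √22/3) - 2 = 1 + √22/3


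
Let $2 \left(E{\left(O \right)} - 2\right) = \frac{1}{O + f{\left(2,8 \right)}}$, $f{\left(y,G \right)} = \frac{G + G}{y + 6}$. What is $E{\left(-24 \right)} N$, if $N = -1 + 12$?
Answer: $\frac{87}{4} \approx 21.75$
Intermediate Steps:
$f{\left(y,G \right)} = \frac{2 G}{6 + y}$
$N = 11$
$E{\left(O \right)} = 2 + \frac{1}{2 \left(2 + O\right)}$ ($E{\left(O \right)} = 2 + \frac{1}{2 \left(O + 2 \cdot 8 \frac{1}{6 + 2}\right)} = 2 + \frac{1}{2 \left(O + 2 \cdot 8 \cdot \frac{1}{8}\right)} = 2 + \frac{1}{2 \left(O + 2\right)} = 2 + \frac{1}{2 \left(2 + O\right)}$)
$E{\left(-24 \right)} N = \frac{9 + 4 \left(-24\right)}{2 \left(2 - 24\right)} 11 = \frac{9 - 96}{2 \left(-22\right)} 11 = \frac{1}{2} \left(- \frac{1}{22}\right) \left(-87\right) 11 = \frac{87}{44} \cdot 11 = \frac{87}{4}$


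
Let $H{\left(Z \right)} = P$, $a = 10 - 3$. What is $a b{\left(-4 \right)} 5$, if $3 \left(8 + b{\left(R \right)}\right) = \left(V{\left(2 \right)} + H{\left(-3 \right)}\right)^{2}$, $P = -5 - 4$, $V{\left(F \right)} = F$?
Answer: $\frac{875}{3} \approx 291.67$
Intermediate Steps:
$a = 7$ ($a = 10 - 3 = 7$)
$P = -9$ ($P = -5 - 4 = -9$)
$H{\left(Z \right)} = -9$
$b{\left(R \right)} = \frac{25}{3}$ ($b{\left(R \right)} = -8 + \frac{\left(2 - 9\right)^{2}}{3} = -8 + \frac{\left(-7\right)^{2}}{3} = -8 + \frac{1}{3} \cdot 49 = -8 + \frac{49}{3} = \frac{25}{3}$)
$a b{\left(-4 \right)} 5 = 7 \cdot \frac{25}{3} \cdot 5 = \frac{175}{3} \cdot 5 = \frac{875}{3}$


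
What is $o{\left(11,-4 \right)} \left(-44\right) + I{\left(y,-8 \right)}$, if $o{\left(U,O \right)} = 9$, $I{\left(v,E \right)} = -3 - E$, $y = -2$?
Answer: $-391$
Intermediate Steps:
$o{\left(11,-4 \right)} \left(-44\right) + I{\left(y,-8 \right)} = 9 \left(-44\right) - -5 = -396 + \left(-3 + 8\right) = -396 + 5 = -391$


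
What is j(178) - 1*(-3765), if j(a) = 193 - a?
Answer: 3780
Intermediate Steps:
j(178) - 1*(-3765) = (193 - 1*178) - 1*(-3765) = (193 - 178) + 3765 = 15 + 3765 = 3780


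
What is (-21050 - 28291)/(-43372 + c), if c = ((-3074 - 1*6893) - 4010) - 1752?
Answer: 49341/59101 ≈ 0.83486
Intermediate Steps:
c = -15729 (c = ((-3074 - 6893) - 4010) - 1752 = (-9967 - 4010) - 1752 = -13977 - 1752 = -15729)
(-21050 - 28291)/(-43372 + c) = (-21050 - 28291)/(-43372 - 15729) = -49341/(-59101) = -49341*(-1/59101) = 49341/59101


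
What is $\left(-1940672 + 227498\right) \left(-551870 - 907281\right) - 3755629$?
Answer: $2499775799645$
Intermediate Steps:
$\left(-1940672 + 227498\right) \left(-551870 - 907281\right) - 3755629 = \left(-1713174\right) \left(-1459151\right) - 3755629 = 2499779555274 - 3755629 = 2499775799645$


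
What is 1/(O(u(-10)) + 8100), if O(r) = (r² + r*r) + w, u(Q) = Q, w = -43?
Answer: 1/8257 ≈ 0.00012111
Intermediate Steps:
O(r) = -43 + 2*r² (O(r) = (r² + r*r) - 43 = (r² + r²) - 43 = 2*r² - 43 = -43 + 2*r²)
1/(O(u(-10)) + 8100) = 1/((-43 + 2*(-10)²) + 8100) = 1/((-43 + 2*100) + 8100) = 1/((-43 + 200) + 8100) = 1/(157 + 8100) = 1/8257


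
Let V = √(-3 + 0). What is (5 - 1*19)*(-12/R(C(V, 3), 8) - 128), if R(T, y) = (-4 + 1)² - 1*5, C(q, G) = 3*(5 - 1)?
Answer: 1834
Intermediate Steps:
V = I*√3 (V = √(-3) = I*√3 ≈ 1.732*I)
C(q, G) = 12 (C(q, G) = 3*4 = 12)
R(T, y) = 4 (R(T, y) = (-3)² - 5 = 9 - 5 = 4)
(5 - 1*19)*(-12/R(C(V, 3), 8) - 128) = (5 - 1*19)*(-12/4 - 128) = (5 - 19)*(-12*¼ - 128) = -14*(-3 - 128) = -14*(-131) = 1834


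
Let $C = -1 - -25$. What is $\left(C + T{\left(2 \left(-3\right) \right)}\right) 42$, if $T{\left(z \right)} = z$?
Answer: $756$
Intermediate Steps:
$C = 24$ ($C = -1 + 25 = 24$)
$\left(C + T{\left(2 \left(-3\right) \right)}\right) 42 = \left(24 + 2 \left(-3\right)\right) 42 = \left(24 - 6\right) 42 = 18 \cdot 42 = 756$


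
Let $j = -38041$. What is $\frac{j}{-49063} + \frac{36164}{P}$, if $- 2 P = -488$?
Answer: $\frac{445899084}{2992843} \approx 148.99$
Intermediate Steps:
$P = 244$ ($P = \left(- \frac{1}{2}\right) \left(-488\right) = 244$)
$\frac{j}{-49063} + \frac{36164}{P} = - \frac{38041}{-49063} + \frac{36164}{244} = \left(-38041\right) \left(- \frac{1}{49063}\right) + 36164 \cdot \frac{1}{244} = \frac{38041}{49063} + \frac{9041}{61} = \frac{445899084}{2992843}$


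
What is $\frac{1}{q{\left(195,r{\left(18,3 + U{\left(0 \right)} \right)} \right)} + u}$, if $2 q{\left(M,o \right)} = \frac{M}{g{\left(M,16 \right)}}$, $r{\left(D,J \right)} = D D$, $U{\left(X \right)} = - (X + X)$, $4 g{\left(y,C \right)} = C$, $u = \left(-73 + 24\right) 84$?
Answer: $- \frac{8}{32733} \approx -0.0002444$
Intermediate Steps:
$u = -4116$ ($u = \left(-49\right) 84 = -4116$)
$g{\left(y,C \right)} = \frac{C}{4}$
$U{\left(X \right)} = - 2 X$
$r{\left(D,J \right)} = D^{2}$
$q{\left(M,o \right)} = \frac{M}{8}$ ($q{\left(M,o \right)} = \frac{M \frac{1}{\frac{1}{4} \cdot 16}}{2} = \frac{M \frac{1}{4}}{2} = \frac{\frac{1}{4} M}{2} = \frac{M}{8}$)
$\frac{1}{q{\left(195,r{\left(18,3 + U{\left(0 \right)} \right)} \right)} + u} = \frac{1}{\frac{1}{8} \cdot 195 - 4116} = \frac{1}{\frac{195}{8} - 4116} = \frac{1}{- \frac{32733}{8}} = - \frac{8}{32733}$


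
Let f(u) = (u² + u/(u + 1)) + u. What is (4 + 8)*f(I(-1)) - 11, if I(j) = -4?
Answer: 149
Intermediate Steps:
f(u) = u + u² + u/(1 + u) (f(u) = (u² + u/(1 + u)) + u = u + u² + u/(1 + u))
(4 + 8)*f(I(-1)) - 11 = (4 + 8)*(-4*(2 + (-4)² + 2*(-4))/(1 - 4)) - 11 = 12*(-4*(2 + 16 - 8)/(-3)) - 11 = 12*(-4*(-⅓)*10) - 11 = 12*(40/3) - 11 = 160 - 11 = 149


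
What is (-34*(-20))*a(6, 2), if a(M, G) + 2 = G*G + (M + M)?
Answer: 9520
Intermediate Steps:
a(M, G) = -2 + G² + 2*M (a(M, G) = -2 + (G*G + (M + M)) = -2 + (G² + 2*M) = -2 + G² + 2*M)
(-34*(-20))*a(6, 2) = (-34*(-20))*(-2 + 2² + 2*6) = 680*(-2 + 4 + 12) = 680*14 = 9520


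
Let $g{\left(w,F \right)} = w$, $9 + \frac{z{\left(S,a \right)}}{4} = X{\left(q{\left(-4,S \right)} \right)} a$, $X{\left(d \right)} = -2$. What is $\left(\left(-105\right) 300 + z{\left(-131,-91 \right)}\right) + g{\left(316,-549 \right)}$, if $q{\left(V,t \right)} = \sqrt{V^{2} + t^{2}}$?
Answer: $-30492$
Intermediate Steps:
$z{\left(S,a \right)} = -36 - 8 a$ ($z{\left(S,a \right)} = -36 + 4 \left(- 2 a\right) = -36 - 8 a$)
$\left(\left(-105\right) 300 + z{\left(-131,-91 \right)}\right) + g{\left(316,-549 \right)} = \left(\left(-105\right) 300 - -692\right) + 316 = \left(-31500 + \left(-36 + 728\right)\right) + 316 = \left(-31500 + 692\right) + 316 = -30808 + 316 = -30492$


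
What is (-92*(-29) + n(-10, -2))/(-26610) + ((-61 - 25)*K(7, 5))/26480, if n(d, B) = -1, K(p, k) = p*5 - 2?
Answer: -2435689/11743880 ≈ -0.20740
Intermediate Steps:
K(p, k) = -2 + 5*p (K(p, k) = 5*p - 2 = -2 + 5*p)
(-92*(-29) + n(-10, -2))/(-26610) + ((-61 - 25)*K(7, 5))/26480 = (-92*(-29) - 1)/(-26610) + ((-61 - 25)*(-2 + 5*7))/26480 = (2668 - 1)*(-1/26610) - 86*(-2 + 35)*(1/26480) = 2667*(-1/26610) - 86*33*(1/26480) = -889/8870 - 2838*1/26480 = -889/8870 - 1419/13240 = -2435689/11743880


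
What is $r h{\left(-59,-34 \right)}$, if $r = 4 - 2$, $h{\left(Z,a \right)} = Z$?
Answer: $-118$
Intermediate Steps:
$r = 2$
$r h{\left(-59,-34 \right)} = 2 \left(-59\right) = -118$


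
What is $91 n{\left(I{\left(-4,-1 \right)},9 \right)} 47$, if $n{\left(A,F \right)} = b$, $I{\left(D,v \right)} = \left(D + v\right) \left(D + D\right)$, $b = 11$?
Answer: $47047$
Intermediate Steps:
$I{\left(D,v \right)} = 2 D \left(D + v\right)$ ($I{\left(D,v \right)} = \left(D + v\right) 2 D = 2 D \left(D + v\right)$)
$n{\left(A,F \right)} = 11$
$91 n{\left(I{\left(-4,-1 \right)},9 \right)} 47 = 91 \cdot 11 \cdot 47 = 1001 \cdot 47 = 47047$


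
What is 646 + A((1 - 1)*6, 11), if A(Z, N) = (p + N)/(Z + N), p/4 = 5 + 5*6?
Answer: 7257/11 ≈ 659.73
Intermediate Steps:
p = 140 (p = 4*(5 + 5*6) = 4*(5 + 30) = 4*35 = 140)
A(Z, N) = (140 + N)/(N + Z) (A(Z, N) = (140 + N)/(Z + N) = (140 + N)/(N + Z))
646 + A((1 - 1)*6, 11) = 646 + (140 + 11)/(11 + (1 - 1)*6) = 646 + 151/(11 + 0*6) = 646 + 151/(11 + 0) = 646 + 151/11 = 7257/11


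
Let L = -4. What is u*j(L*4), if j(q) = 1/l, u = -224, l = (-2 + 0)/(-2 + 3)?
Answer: 112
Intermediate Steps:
l = -2 (l = -2/1 = -2*1 = -2)
j(q) = -½ (j(q) = 1/(-2) = -½)
u*j(L*4) = -224*(-½) = 112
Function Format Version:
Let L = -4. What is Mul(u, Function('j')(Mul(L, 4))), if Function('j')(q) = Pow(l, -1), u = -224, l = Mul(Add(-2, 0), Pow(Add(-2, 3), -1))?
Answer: 112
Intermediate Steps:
l = -2 (l = Mul(-2, Pow(1, -1)) = Mul(-2, 1) = -2)
Function('j')(q) = Rational(-1, 2) (Function('j')(q) = Pow(-2, -1) = Rational(-1, 2))
Mul(u, Function('j')(Mul(L, 4))) = Mul(-224, Rational(-1, 2)) = 112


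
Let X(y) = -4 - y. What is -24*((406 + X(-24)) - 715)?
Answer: 6936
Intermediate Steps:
-24*((406 + X(-24)) - 715) = -24*((406 + (-4 - 1*(-24))) - 715) = -24*((406 + (-4 + 24)) - 715) = -24*((406 + 20) - 715) = -24*(426 - 715) = -24*(-289) = 6936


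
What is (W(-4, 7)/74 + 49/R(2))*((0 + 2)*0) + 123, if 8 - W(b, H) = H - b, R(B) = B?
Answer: 123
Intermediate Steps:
W(b, H) = 8 + b - H (W(b, H) = 8 - (H - b) = 8 + (b - H) = 8 + b - H)
(W(-4, 7)/74 + 49/R(2))*((0 + 2)*0) + 123 = ((8 - 4 - 1*7)/74 + 49/2)*((0 + 2)*0) + 123 = ((8 - 4 - 7)*(1/74) + 49*(½))*(2*0) + 123 = (-3*1/74 + 49/2)*0 + 123 = (-3/74 + 49/2)*0 + 123 = (905/37)*0 + 123 = 0 + 123 = 123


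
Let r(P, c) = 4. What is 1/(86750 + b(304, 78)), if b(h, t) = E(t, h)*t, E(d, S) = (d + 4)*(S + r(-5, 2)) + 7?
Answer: 1/2057264 ≈ 4.8608e-7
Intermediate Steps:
E(d, S) = 7 + (4 + S)*(4 + d) (E(d, S) = (d + 4)*(S + 4) + 7 = (4 + d)*(4 + S) + 7 = (4 + S)*(4 + d) + 7 = 7 + (4 + S)*(4 + d))
b(h, t) = t*(23 + 4*h + 4*t + h*t) (b(h, t) = (23 + 4*h + 4*t + h*t)*t = t*(23 + 4*h + 4*t + h*t))
1/(86750 + b(304, 78)) = 1/(86750 + 78*(23 + 4*304 + 4*78 + 304*78)) = 1/(86750 + 78*(23 + 1216 + 312 + 23712)) = 1/(86750 + 78*25263) = 1/(86750 + 1970514) = 1/2057264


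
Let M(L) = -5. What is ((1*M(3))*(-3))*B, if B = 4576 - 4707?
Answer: -1965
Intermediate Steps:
B = -131
((1*M(3))*(-3))*B = ((1*(-5))*(-3))*(-131) = -5*(-3)*(-131) = 15*(-131) = -1965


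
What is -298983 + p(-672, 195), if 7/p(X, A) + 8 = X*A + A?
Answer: -39122822506/130853 ≈ -2.9898e+5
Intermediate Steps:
p(X, A) = 7/(-8 + A + A*X) (p(X, A) = 7/(-8 + (X*A + A)) = 7/(-8 + (A*X + A)) = 7/(-8 + (A + A*X)) = 7/(-8 + A + A*X))
-298983 + p(-672, 195) = -298983 + 7/(-8 + 195 + 195*(-672)) = -298983 + 7/(-8 + 195 - 131040) = -298983 + 7/(-130853) = -298983 + 7*(-1/130853) = -298983 - 7/130853 = -39122822506/130853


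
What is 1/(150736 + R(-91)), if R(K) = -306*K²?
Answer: -1/2383250 ≈ -4.1959e-7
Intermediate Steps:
1/(150736 + R(-91)) = 1/(150736 - 306*(-91)²) = 1/(150736 - 306*8281) = 1/(150736 - 2533986) = 1/(-2383250) = -1/2383250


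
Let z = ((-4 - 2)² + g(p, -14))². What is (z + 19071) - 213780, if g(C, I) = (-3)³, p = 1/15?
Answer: -194628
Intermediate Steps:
p = 1/15 ≈ 0.066667
g(C, I) = -27
z = 81 (z = ((-4 - 2)² - 27)² = ((-6)² - 27)² = (36 - 27)² = 9² = 81)
(z + 19071) - 213780 = (81 + 19071) - 213780 = 19152 - 213780 = -194628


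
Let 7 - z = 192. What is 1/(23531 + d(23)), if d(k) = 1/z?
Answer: 185/4353234 ≈ 4.2497e-5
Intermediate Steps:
z = -185 (z = 7 - 1*192 = 7 - 192 = -185)
d(k) = -1/185 (d(k) = 1/(-185) = -1/185)
1/(23531 + d(23)) = 1/(23531 - 1/185) = 1/(4353234/185) = 185/4353234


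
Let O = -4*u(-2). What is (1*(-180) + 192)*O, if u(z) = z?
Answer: 96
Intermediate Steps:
O = 8 (O = -4*(-2) = 8)
(1*(-180) + 192)*O = (1*(-180) + 192)*8 = (-180 + 192)*8 = 12*8 = 96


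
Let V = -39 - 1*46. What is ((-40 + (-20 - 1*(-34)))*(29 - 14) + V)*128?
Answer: -60800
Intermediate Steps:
V = -85 (V = -39 - 46 = -85)
((-40 + (-20 - 1*(-34)))*(29 - 14) + V)*128 = ((-40 + (-20 - 1*(-34)))*(29 - 14) - 85)*128 = ((-40 + (-20 + 34))*15 - 85)*128 = ((-40 + 14)*15 - 85)*128 = (-26*15 - 85)*128 = (-390 - 85)*128 = -475*128 = -60800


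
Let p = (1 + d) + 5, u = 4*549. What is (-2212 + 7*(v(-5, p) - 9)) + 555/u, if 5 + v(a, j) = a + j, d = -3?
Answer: -1700983/732 ≈ -2323.7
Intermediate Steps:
u = 2196
p = 3 (p = (1 - 3) + 5 = -2 + 5 = 3)
v(a, j) = -5 + a + j (v(a, j) = -5 + (a + j) = -5 + a + j)
(-2212 + 7*(v(-5, p) - 9)) + 555/u = (-2212 + 7*((-5 - 5 + 3) - 9)) + 555/2196 = (-2212 + 7*(-7 - 9)) + 555*(1/2196) = (-2212 + 7*(-16)) + 185/732 = (-2212 - 112) + 185/732 = -2324 + 185/732 = -1700983/732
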